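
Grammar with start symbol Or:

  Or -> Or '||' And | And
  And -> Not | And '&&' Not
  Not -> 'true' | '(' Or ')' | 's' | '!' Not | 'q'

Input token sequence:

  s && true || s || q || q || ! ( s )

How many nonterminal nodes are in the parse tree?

[Or [Or [Or [Or [Or [And [And [Not s]] && [Not true]]] || [And [Not s]]] || [And [Not q]]] || [And [Not q]]] || [And [Not ! [Not ( [Or [And [Not s]]] )]]]]

21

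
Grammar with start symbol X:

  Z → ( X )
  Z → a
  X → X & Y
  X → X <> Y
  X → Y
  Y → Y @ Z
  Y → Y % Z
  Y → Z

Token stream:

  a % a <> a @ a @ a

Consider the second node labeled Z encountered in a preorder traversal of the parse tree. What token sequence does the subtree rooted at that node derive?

[X [X [Y [Y [Z a]] % [Z a]]] <> [Y [Y [Y [Z a]] @ [Z a]] @ [Z a]]]

a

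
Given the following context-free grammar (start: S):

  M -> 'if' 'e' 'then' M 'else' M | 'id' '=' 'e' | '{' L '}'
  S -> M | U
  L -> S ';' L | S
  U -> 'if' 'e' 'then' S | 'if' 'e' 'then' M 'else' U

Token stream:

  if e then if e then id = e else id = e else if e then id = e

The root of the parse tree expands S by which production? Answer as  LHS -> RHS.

S -> U

[S [U if e then [M if e then [M id = e] else [M id = e]] else [U if e then [S [M id = e]]]]]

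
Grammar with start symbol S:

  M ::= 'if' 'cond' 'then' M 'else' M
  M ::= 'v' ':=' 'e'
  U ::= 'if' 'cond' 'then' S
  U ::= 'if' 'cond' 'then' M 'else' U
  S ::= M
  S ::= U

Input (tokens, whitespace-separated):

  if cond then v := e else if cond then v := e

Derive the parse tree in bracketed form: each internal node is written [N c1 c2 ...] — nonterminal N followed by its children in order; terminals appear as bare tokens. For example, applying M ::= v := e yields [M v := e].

S
U
if cond then M else U
if cond then v := e else U
if cond then v := e else if cond then S
if cond then v := e else if cond then M
if cond then v := e else if cond then v := e

[S [U if cond then [M v := e] else [U if cond then [S [M v := e]]]]]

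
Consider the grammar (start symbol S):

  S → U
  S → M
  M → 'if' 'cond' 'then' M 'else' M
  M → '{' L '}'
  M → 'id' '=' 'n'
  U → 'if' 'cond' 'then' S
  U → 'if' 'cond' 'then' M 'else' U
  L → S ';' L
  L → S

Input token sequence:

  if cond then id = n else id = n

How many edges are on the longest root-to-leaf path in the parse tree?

3

[S [M if cond then [M id = n] else [M id = n]]]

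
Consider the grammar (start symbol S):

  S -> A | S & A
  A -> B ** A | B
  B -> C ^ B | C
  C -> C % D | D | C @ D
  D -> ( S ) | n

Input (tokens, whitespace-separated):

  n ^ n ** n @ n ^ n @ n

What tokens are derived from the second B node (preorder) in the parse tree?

n

[S [A [B [C [D n]] ^ [B [C [D n]]]] ** [A [B [C [C [D n]] @ [D n]] ^ [B [C [C [D n]] @ [D n]]]]]]]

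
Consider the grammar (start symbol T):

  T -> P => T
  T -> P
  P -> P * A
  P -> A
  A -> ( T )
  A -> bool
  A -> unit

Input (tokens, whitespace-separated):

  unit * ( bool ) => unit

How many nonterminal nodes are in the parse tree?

[T [P [P [A unit]] * [A ( [T [P [A bool]]] )]] => [T [P [A unit]]]]

11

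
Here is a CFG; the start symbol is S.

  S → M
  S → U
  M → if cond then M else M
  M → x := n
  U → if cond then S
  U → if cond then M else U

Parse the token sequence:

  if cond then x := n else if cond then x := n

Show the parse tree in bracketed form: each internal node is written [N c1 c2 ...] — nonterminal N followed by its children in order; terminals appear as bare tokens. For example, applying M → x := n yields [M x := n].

[S [U if cond then [M x := n] else [U if cond then [S [M x := n]]]]]

S
U
if cond then M else U
if cond then x := n else U
if cond then x := n else if cond then S
if cond then x := n else if cond then M
if cond then x := n else if cond then x := n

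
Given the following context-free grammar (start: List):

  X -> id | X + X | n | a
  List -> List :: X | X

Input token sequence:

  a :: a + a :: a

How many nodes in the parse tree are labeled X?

[List [List [List [X a]] :: [X [X a] + [X a]]] :: [X a]]

5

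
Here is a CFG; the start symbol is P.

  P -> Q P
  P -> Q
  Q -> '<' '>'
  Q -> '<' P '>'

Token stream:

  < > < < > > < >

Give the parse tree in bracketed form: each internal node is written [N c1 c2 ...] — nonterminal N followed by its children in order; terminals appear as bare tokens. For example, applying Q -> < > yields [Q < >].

[P [Q < >] [P [Q < [P [Q < >]] >] [P [Q < >]]]]

P
Q P
< > P
< > Q P
< > < P > P
< > < Q > P
< > < < > > P
< > < < > > Q
< > < < > > < >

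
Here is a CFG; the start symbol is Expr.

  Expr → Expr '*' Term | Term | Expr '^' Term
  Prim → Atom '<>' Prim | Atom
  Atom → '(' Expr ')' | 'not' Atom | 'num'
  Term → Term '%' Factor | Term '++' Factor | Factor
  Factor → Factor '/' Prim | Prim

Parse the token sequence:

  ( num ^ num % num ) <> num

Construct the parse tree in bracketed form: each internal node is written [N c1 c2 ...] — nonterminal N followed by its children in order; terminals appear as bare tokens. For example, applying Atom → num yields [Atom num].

[Expr [Term [Factor [Prim [Atom ( [Expr [Expr [Term [Factor [Prim [Atom num]]]]] ^ [Term [Term [Factor [Prim [Atom num]]]] % [Factor [Prim [Atom num]]]]] )] <> [Prim [Atom num]]]]]]

Expr
Term
Factor
Prim
Atom <> Prim
( Expr ) <> Prim
( Expr ^ Term ) <> Prim
( Term ^ Term ) <> Prim
( Factor ^ Term ) <> Prim
( Prim ^ Term ) <> Prim
( Atom ^ Term ) <> Prim
( num ^ Term ) <> Prim
( num ^ Term % Factor ) <> Prim
( num ^ Factor % Factor ) <> Prim
( num ^ Prim % Factor ) <> Prim
( num ^ Atom % Factor ) <> Prim
( num ^ num % Factor ) <> Prim
( num ^ num % Prim ) <> Prim
( num ^ num % Atom ) <> Prim
( num ^ num % num ) <> Prim
( num ^ num % num ) <> Atom
( num ^ num % num ) <> num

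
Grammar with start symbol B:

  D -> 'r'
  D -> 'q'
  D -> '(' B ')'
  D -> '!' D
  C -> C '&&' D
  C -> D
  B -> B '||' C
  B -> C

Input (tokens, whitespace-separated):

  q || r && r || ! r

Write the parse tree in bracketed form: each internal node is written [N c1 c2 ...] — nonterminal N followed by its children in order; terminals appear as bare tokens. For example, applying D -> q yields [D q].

[B [B [B [C [D q]]] || [C [C [D r]] && [D r]]] || [C [D ! [D r]]]]

B
B || C
B || C || C
C || C || C
D || C || C
q || C || C
q || C && D || C
q || D && D || C
q || r && D || C
q || r && r || C
q || r && r || D
q || r && r || ! D
q || r && r || ! r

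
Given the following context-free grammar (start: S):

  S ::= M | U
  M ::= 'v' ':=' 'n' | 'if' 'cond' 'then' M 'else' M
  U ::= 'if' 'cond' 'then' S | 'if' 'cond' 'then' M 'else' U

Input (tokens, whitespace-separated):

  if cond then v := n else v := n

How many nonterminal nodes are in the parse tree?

[S [M if cond then [M v := n] else [M v := n]]]

4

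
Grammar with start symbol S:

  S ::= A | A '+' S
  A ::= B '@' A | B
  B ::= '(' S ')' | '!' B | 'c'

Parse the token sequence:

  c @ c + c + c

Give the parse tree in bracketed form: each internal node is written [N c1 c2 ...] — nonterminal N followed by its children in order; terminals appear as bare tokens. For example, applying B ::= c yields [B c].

[S [A [B c] @ [A [B c]]] + [S [A [B c]] + [S [A [B c]]]]]

S
A + S
B @ A + S
c @ A + S
c @ B + S
c @ c + S
c @ c + A + S
c @ c + B + S
c @ c + c + S
c @ c + c + A
c @ c + c + B
c @ c + c + c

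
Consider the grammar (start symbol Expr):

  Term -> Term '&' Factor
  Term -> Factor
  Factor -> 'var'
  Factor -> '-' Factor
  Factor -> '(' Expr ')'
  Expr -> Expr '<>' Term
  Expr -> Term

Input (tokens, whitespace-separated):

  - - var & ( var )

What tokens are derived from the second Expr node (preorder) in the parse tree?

[Expr [Term [Term [Factor - [Factor - [Factor var]]]] & [Factor ( [Expr [Term [Factor var]]] )]]]

var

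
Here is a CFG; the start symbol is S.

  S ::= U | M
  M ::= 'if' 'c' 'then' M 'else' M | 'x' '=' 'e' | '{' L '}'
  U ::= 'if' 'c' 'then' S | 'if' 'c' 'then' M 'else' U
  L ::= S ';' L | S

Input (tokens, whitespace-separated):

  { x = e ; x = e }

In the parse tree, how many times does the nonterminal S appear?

[S [M { [L [S [M x = e]] ; [L [S [M x = e]]]] }]]

3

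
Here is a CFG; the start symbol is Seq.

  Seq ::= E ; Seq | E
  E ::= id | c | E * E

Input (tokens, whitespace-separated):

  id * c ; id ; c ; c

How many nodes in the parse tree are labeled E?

6

[Seq [E [E id] * [E c]] ; [Seq [E id] ; [Seq [E c] ; [Seq [E c]]]]]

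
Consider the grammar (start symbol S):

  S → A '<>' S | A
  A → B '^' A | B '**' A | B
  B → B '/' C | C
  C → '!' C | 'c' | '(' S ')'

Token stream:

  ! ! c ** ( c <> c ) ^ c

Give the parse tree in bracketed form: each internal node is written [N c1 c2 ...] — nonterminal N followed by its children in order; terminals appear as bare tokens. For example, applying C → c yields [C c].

[S [A [B [C ! [C ! [C c]]]] ** [A [B [C ( [S [A [B [C c]]] <> [S [A [B [C c]]]]] )]] ^ [A [B [C c]]]]]]

S
A
B ** A
C ** A
! C ** A
! ! C ** A
! ! c ** A
! ! c ** B ^ A
! ! c ** C ^ A
! ! c ** ( S ) ^ A
! ! c ** ( A <> S ) ^ A
! ! c ** ( B <> S ) ^ A
! ! c ** ( C <> S ) ^ A
! ! c ** ( c <> S ) ^ A
! ! c ** ( c <> A ) ^ A
! ! c ** ( c <> B ) ^ A
! ! c ** ( c <> C ) ^ A
! ! c ** ( c <> c ) ^ A
! ! c ** ( c <> c ) ^ B
! ! c ** ( c <> c ) ^ C
! ! c ** ( c <> c ) ^ c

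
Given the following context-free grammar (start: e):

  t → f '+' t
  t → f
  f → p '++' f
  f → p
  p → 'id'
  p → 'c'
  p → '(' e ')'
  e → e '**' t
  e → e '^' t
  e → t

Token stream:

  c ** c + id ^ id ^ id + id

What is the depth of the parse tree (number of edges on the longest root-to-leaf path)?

[e [e [e [e [t [f [p c]]]] ** [t [f [p c]] + [t [f [p id]]]]] ^ [t [f [p id]]]] ^ [t [f [p id]] + [t [f [p id]]]]]

7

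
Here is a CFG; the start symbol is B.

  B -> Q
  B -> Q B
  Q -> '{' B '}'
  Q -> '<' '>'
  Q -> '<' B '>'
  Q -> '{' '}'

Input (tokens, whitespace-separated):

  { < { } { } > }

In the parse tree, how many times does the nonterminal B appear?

[B [Q { [B [Q < [B [Q { }] [B [Q { }]]] >]] }]]

4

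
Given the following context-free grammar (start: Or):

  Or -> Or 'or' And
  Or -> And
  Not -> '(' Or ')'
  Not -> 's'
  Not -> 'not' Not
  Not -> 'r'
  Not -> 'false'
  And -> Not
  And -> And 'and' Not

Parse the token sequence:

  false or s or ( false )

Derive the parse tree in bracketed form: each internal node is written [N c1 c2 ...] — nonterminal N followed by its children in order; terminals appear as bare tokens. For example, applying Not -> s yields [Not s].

[Or [Or [Or [And [Not false]]] or [And [Not s]]] or [And [Not ( [Or [And [Not false]]] )]]]

Or
Or or And
Or or And or And
And or And or And
Not or And or And
false or And or And
false or Not or And
false or s or And
false or s or Not
false or s or ( Or )
false or s or ( And )
false or s or ( Not )
false or s or ( false )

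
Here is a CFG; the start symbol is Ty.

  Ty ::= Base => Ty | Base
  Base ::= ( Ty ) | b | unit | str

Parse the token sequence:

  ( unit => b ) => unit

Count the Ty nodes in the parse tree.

4

[Ty [Base ( [Ty [Base unit] => [Ty [Base b]]] )] => [Ty [Base unit]]]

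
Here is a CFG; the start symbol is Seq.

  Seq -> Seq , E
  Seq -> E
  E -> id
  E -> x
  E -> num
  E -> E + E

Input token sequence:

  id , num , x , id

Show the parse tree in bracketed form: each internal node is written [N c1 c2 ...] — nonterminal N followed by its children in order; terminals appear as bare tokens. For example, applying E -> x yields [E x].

[Seq [Seq [Seq [Seq [E id]] , [E num]] , [E x]] , [E id]]

Seq
Seq , E
Seq , E , E
Seq , E , E , E
E , E , E , E
id , E , E , E
id , num , E , E
id , num , x , E
id , num , x , id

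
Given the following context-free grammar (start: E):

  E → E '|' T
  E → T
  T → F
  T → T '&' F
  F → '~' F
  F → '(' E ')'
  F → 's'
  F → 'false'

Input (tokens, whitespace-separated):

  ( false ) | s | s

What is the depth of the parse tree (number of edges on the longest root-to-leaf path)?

8

[E [E [E [T [F ( [E [T [F false]]] )]]] | [T [F s]]] | [T [F s]]]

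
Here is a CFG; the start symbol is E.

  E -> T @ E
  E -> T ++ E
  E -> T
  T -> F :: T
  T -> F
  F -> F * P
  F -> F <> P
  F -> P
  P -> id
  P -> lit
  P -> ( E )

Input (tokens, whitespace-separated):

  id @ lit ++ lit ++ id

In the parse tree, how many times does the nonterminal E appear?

[E [T [F [P id]]] @ [E [T [F [P lit]]] ++ [E [T [F [P lit]]] ++ [E [T [F [P id]]]]]]]

4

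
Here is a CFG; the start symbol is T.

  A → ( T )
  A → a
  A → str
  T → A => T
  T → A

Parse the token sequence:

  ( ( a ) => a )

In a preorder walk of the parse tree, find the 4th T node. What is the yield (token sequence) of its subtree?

[T [A ( [T [A ( [T [A a]] )] => [T [A a]]] )]]

a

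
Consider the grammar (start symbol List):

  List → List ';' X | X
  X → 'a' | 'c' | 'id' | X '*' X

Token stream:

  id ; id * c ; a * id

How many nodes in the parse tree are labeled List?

3

[List [List [List [X id]] ; [X [X id] * [X c]]] ; [X [X a] * [X id]]]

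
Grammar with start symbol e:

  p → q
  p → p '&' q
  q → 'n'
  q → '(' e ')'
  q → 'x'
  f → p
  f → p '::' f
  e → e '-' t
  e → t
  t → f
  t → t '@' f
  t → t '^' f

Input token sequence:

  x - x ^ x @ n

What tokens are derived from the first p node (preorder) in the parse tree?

x

[e [e [t [f [p [q x]]]]] - [t [t [t [f [p [q x]]]] ^ [f [p [q x]]]] @ [f [p [q n]]]]]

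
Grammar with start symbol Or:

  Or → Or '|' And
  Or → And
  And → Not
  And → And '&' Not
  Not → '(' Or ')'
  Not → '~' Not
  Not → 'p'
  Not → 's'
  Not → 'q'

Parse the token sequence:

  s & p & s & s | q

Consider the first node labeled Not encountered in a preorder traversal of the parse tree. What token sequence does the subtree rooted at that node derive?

s

[Or [Or [And [And [And [And [Not s]] & [Not p]] & [Not s]] & [Not s]]] | [And [Not q]]]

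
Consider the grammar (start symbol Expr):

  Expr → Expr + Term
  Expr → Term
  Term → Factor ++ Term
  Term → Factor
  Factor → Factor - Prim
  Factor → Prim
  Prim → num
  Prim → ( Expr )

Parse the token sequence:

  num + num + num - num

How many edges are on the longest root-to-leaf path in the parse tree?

6

[Expr [Expr [Expr [Term [Factor [Prim num]]]] + [Term [Factor [Prim num]]]] + [Term [Factor [Factor [Prim num]] - [Prim num]]]]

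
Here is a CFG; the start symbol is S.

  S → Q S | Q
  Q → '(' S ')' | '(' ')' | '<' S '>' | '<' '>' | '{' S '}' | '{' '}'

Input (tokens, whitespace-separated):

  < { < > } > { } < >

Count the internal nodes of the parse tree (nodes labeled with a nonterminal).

[S [Q < [S [Q { [S [Q < >]] }]] >] [S [Q { }] [S [Q < >]]]]

10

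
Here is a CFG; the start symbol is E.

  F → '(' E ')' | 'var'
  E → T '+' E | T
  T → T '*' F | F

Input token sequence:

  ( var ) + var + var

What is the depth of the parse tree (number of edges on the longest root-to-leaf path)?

6

[E [T [F ( [E [T [F var]]] )]] + [E [T [F var]] + [E [T [F var]]]]]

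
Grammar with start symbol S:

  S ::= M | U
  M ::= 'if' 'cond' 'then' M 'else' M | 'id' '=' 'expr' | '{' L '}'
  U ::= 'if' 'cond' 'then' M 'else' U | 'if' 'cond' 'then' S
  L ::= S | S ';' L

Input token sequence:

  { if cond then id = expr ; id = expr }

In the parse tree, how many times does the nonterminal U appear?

[S [M { [L [S [U if cond then [S [M id = expr]]]] ; [L [S [M id = expr]]]] }]]

1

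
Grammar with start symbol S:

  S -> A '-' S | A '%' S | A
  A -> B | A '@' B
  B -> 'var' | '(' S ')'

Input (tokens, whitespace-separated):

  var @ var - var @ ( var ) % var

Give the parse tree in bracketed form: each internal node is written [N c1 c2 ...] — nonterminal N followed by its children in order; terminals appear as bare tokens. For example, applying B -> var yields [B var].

[S [A [A [B var]] @ [B var]] - [S [A [A [B var]] @ [B ( [S [A [B var]]] )]] % [S [A [B var]]]]]

S
A - S
A @ B - S
B @ B - S
var @ B - S
var @ var - S
var @ var - A % S
var @ var - A @ B % S
var @ var - B @ B % S
var @ var - var @ B % S
var @ var - var @ ( S ) % S
var @ var - var @ ( A ) % S
var @ var - var @ ( B ) % S
var @ var - var @ ( var ) % S
var @ var - var @ ( var ) % A
var @ var - var @ ( var ) % B
var @ var - var @ ( var ) % var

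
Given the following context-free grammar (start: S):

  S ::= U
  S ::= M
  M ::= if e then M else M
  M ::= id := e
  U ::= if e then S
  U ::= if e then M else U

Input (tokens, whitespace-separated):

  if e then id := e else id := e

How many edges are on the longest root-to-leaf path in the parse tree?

[S [M if e then [M id := e] else [M id := e]]]

3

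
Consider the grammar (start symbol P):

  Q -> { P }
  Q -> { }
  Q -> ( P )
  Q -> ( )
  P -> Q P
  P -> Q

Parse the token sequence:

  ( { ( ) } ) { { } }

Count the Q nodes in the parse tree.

5

[P [Q ( [P [Q { [P [Q ( )]] }]] )] [P [Q { [P [Q { }]] }]]]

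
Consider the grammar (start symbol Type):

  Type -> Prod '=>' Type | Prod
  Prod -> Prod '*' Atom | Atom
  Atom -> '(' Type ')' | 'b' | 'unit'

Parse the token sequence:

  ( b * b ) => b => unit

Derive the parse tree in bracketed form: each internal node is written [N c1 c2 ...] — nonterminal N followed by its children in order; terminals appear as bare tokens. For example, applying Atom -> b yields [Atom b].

[Type [Prod [Atom ( [Type [Prod [Prod [Atom b]] * [Atom b]]] )]] => [Type [Prod [Atom b]] => [Type [Prod [Atom unit]]]]]

Type
Prod => Type
Atom => Type
( Type ) => Type
( Prod ) => Type
( Prod * Atom ) => Type
( Atom * Atom ) => Type
( b * Atom ) => Type
( b * b ) => Type
( b * b ) => Prod => Type
( b * b ) => Atom => Type
( b * b ) => b => Type
( b * b ) => b => Prod
( b * b ) => b => Atom
( b * b ) => b => unit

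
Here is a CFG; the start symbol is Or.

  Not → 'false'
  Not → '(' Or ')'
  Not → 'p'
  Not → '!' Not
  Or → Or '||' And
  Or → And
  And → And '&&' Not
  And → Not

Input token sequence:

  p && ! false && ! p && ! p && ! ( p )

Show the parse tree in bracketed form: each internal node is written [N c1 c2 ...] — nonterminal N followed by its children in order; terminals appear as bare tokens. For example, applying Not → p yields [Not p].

Or
And
And && Not
And && Not && Not
And && Not && Not && Not
And && Not && Not && Not && Not
Not && Not && Not && Not && Not
p && Not && Not && Not && Not
p && ! Not && Not && Not && Not
p && ! false && Not && Not && Not
p && ! false && ! Not && Not && Not
p && ! false && ! p && Not && Not
p && ! false && ! p && ! Not && Not
p && ! false && ! p && ! p && Not
p && ! false && ! p && ! p && ! Not
p && ! false && ! p && ! p && ! ( Or )
p && ! false && ! p && ! p && ! ( And )
p && ! false && ! p && ! p && ! ( Not )
p && ! false && ! p && ! p && ! ( p )

[Or [And [And [And [And [And [Not p]] && [Not ! [Not false]]] && [Not ! [Not p]]] && [Not ! [Not p]]] && [Not ! [Not ( [Or [And [Not p]]] )]]]]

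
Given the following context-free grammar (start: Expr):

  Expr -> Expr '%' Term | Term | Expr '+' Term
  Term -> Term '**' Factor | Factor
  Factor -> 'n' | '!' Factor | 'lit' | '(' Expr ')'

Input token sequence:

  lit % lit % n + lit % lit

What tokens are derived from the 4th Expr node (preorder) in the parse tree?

lit % lit

[Expr [Expr [Expr [Expr [Expr [Term [Factor lit]]] % [Term [Factor lit]]] % [Term [Factor n]]] + [Term [Factor lit]]] % [Term [Factor lit]]]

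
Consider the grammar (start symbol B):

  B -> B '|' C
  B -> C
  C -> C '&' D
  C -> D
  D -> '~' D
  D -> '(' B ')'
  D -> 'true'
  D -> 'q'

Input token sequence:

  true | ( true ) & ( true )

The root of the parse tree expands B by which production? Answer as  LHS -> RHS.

[B [B [C [D true]]] | [C [C [D ( [B [C [D true]]] )]] & [D ( [B [C [D true]]] )]]]

B -> B '|' C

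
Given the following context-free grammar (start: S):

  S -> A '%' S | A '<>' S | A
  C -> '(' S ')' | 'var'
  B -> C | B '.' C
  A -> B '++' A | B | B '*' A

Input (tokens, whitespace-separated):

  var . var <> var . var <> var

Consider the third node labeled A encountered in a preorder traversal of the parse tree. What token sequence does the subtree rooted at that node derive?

var

[S [A [B [B [C var]] . [C var]]] <> [S [A [B [B [C var]] . [C var]]] <> [S [A [B [C var]]]]]]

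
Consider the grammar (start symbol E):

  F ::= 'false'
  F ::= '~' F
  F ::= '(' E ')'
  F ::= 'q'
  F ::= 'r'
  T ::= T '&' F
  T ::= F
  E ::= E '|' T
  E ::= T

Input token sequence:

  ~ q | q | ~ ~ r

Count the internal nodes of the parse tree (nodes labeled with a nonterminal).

12

[E [E [E [T [F ~ [F q]]]] | [T [F q]]] | [T [F ~ [F ~ [F r]]]]]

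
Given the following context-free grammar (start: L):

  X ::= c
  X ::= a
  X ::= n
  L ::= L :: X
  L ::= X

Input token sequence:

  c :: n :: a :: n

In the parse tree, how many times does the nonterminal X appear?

[L [L [L [L [X c]] :: [X n]] :: [X a]] :: [X n]]

4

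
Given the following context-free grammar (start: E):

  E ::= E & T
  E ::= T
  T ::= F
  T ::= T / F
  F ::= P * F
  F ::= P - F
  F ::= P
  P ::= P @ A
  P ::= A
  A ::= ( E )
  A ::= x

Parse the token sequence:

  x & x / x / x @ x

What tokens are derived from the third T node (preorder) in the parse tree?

x / x

[E [E [T [F [P [A x]]]]] & [T [T [T [F [P [A x]]]] / [F [P [A x]]]] / [F [P [P [A x]] @ [A x]]]]]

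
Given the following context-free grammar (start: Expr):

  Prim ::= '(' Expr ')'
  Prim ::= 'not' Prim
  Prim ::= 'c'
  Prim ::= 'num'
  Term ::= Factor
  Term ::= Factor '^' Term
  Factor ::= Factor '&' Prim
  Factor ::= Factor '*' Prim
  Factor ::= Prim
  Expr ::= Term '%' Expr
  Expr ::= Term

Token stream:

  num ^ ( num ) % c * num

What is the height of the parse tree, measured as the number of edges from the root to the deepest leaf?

9

[Expr [Term [Factor [Prim num]] ^ [Term [Factor [Prim ( [Expr [Term [Factor [Prim num]]]] )]]]] % [Expr [Term [Factor [Factor [Prim c]] * [Prim num]]]]]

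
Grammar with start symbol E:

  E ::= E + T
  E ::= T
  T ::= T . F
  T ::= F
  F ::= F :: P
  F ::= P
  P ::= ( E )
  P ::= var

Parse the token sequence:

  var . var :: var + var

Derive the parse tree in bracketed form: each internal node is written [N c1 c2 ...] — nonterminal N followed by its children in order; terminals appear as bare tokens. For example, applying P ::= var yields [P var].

E
E + T
T + T
T . F + T
F . F + T
P . F + T
var . F + T
var . F :: P + T
var . P :: P + T
var . var :: P + T
var . var :: var + T
var . var :: var + F
var . var :: var + P
var . var :: var + var

[E [E [T [T [F [P var]]] . [F [F [P var]] :: [P var]]]] + [T [F [P var]]]]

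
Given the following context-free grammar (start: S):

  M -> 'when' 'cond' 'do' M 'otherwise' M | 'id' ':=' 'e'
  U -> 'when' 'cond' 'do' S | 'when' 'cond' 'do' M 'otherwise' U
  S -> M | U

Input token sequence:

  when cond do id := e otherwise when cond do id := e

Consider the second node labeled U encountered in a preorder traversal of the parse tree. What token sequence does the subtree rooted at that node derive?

when cond do id := e

[S [U when cond do [M id := e] otherwise [U when cond do [S [M id := e]]]]]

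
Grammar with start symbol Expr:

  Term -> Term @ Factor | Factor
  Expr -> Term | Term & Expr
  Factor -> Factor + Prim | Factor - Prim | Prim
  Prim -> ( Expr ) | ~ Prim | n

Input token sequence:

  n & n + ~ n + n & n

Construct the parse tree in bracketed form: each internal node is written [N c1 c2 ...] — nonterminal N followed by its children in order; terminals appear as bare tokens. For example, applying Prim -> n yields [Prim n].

Expr
Term & Expr
Factor & Expr
Prim & Expr
n & Expr
n & Term & Expr
n & Factor & Expr
n & Factor + Prim & Expr
n & Factor + Prim + Prim & Expr
n & Prim + Prim + Prim & Expr
n & n + Prim + Prim & Expr
n & n + ~ Prim + Prim & Expr
n & n + ~ n + Prim & Expr
n & n + ~ n + n & Expr
n & n + ~ n + n & Term
n & n + ~ n + n & Factor
n & n + ~ n + n & Prim
n & n + ~ n + n & n

[Expr [Term [Factor [Prim n]]] & [Expr [Term [Factor [Factor [Factor [Prim n]] + [Prim ~ [Prim n]]] + [Prim n]]] & [Expr [Term [Factor [Prim n]]]]]]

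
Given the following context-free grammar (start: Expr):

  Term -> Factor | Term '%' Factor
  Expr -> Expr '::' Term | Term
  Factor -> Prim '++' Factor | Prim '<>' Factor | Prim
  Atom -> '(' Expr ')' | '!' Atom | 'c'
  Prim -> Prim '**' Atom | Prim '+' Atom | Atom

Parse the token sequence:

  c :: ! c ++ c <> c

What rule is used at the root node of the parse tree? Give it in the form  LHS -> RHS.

Expr -> Expr '::' Term

[Expr [Expr [Term [Factor [Prim [Atom c]]]]] :: [Term [Factor [Prim [Atom ! [Atom c]]] ++ [Factor [Prim [Atom c]] <> [Factor [Prim [Atom c]]]]]]]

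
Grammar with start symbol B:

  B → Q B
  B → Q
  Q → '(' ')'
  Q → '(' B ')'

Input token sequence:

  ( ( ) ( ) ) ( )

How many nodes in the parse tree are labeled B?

[B [Q ( [B [Q ( )] [B [Q ( )]]] )] [B [Q ( )]]]

4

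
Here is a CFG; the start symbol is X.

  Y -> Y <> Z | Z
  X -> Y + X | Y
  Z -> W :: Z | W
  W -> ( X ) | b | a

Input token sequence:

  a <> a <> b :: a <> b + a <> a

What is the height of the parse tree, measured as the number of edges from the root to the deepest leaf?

[X [Y [Y [Y [Y [Z [W a]]] <> [Z [W a]]] <> [Z [W b] :: [Z [W a]]]] <> [Z [W b]]] + [X [Y [Y [Z [W a]]] <> [Z [W a]]]]]

7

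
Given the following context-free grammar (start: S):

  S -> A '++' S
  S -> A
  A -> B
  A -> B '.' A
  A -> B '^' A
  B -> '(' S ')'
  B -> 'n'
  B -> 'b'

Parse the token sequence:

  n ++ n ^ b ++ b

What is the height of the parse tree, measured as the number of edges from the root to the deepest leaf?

5

[S [A [B n]] ++ [S [A [B n] ^ [A [B b]]] ++ [S [A [B b]]]]]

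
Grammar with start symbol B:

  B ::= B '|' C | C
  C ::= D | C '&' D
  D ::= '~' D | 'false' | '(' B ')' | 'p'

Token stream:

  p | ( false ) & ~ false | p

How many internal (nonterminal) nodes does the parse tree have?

[B [B [B [C [D p]]] | [C [C [D ( [B [C [D false]]] )]] & [D ~ [D false]]]] | [C [D p]]]

15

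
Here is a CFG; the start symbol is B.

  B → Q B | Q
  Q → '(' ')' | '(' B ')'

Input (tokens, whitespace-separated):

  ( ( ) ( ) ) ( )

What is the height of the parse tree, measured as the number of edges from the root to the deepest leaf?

[B [Q ( [B [Q ( )] [B [Q ( )]]] )] [B [Q ( )]]]

5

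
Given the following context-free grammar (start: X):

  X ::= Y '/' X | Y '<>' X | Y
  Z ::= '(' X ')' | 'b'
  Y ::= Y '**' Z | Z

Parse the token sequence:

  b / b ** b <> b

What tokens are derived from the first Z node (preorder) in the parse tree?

b

[X [Y [Z b]] / [X [Y [Y [Z b]] ** [Z b]] <> [X [Y [Z b]]]]]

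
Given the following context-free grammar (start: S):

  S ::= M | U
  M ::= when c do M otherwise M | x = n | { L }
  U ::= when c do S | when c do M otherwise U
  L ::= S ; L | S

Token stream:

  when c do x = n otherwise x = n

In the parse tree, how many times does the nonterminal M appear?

[S [M when c do [M x = n] otherwise [M x = n]]]

3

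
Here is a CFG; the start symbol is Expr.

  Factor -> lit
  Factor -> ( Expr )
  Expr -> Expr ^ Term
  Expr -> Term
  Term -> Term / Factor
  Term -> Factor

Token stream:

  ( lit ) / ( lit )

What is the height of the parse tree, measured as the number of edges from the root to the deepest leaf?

[Expr [Term [Term [Factor ( [Expr [Term [Factor lit]]] )]] / [Factor ( [Expr [Term [Factor lit]]] )]]]

7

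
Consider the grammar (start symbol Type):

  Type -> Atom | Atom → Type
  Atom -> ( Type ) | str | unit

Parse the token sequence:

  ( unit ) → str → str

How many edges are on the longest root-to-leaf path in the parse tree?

[Type [Atom ( [Type [Atom unit]] )] → [Type [Atom str] → [Type [Atom str]]]]

4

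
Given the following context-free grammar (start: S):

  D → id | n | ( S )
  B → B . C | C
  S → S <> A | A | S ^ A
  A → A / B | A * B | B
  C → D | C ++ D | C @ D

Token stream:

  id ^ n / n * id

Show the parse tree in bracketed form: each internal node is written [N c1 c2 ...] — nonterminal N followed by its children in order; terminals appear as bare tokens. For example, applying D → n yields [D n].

S
S ^ A
A ^ A
B ^ A
C ^ A
D ^ A
id ^ A
id ^ A * B
id ^ A / B * B
id ^ B / B * B
id ^ C / B * B
id ^ D / B * B
id ^ n / B * B
id ^ n / C * B
id ^ n / D * B
id ^ n / n * B
id ^ n / n * C
id ^ n / n * D
id ^ n / n * id

[S [S [A [B [C [D id]]]]] ^ [A [A [A [B [C [D n]]]] / [B [C [D n]]]] * [B [C [D id]]]]]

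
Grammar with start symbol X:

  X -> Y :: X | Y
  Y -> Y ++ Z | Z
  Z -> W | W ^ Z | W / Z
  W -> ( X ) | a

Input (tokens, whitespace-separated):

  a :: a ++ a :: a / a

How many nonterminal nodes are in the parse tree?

[X [Y [Z [W a]]] :: [X [Y [Y [Z [W a]]] ++ [Z [W a]]] :: [X [Y [Z [W a] / [Z [W a]]]]]]]

17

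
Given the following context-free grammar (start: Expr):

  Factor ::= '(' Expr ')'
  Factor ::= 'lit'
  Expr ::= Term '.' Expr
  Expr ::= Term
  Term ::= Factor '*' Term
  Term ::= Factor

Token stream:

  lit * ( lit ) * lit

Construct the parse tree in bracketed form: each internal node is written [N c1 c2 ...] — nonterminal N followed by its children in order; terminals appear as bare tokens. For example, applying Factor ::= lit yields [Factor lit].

[Expr [Term [Factor lit] * [Term [Factor ( [Expr [Term [Factor lit]]] )] * [Term [Factor lit]]]]]

Expr
Term
Factor * Term
lit * Term
lit * Factor * Term
lit * ( Expr ) * Term
lit * ( Term ) * Term
lit * ( Factor ) * Term
lit * ( lit ) * Term
lit * ( lit ) * Factor
lit * ( lit ) * lit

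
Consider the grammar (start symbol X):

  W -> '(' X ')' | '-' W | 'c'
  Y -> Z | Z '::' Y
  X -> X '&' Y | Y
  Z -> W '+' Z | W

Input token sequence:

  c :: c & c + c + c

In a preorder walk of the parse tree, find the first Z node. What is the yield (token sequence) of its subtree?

[X [X [Y [Z [W c]] :: [Y [Z [W c]]]]] & [Y [Z [W c] + [Z [W c] + [Z [W c]]]]]]

c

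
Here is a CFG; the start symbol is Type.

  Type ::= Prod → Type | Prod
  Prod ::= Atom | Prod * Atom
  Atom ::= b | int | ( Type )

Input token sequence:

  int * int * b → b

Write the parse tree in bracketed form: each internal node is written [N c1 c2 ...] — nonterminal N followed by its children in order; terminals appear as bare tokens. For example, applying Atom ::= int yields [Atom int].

[Type [Prod [Prod [Prod [Atom int]] * [Atom int]] * [Atom b]] → [Type [Prod [Atom b]]]]

Type
Prod → Type
Prod * Atom → Type
Prod * Atom * Atom → Type
Atom * Atom * Atom → Type
int * Atom * Atom → Type
int * int * Atom → Type
int * int * b → Type
int * int * b → Prod
int * int * b → Atom
int * int * b → b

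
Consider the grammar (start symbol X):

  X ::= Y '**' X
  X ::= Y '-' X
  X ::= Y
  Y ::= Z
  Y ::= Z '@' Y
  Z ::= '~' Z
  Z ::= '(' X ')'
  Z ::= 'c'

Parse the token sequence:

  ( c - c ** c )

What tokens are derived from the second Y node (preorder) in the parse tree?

[X [Y [Z ( [X [Y [Z c]] - [X [Y [Z c]] ** [X [Y [Z c]]]]] )]]]

c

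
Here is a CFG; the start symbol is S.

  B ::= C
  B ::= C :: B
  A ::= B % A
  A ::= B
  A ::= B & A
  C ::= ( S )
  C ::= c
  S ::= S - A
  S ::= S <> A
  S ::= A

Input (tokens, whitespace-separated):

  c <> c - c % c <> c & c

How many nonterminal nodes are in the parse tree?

[S [S [S [S [A [B [C c]]]] <> [A [B [C c]]]] - [A [B [C c]] % [A [B [C c]]]]] <> [A [B [C c]] & [A [B [C c]]]]]

22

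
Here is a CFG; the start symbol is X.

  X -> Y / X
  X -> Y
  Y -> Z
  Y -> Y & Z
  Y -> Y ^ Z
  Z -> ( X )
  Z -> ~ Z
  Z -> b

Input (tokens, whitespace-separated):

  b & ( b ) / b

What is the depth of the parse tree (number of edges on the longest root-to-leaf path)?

6

[X [Y [Y [Z b]] & [Z ( [X [Y [Z b]]] )]] / [X [Y [Z b]]]]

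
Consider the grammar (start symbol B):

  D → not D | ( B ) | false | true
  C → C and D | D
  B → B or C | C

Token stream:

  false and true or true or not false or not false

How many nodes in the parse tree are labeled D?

7

[B [B [B [B [C [C [D false]] and [D true]]] or [C [D true]]] or [C [D not [D false]]]] or [C [D not [D false]]]]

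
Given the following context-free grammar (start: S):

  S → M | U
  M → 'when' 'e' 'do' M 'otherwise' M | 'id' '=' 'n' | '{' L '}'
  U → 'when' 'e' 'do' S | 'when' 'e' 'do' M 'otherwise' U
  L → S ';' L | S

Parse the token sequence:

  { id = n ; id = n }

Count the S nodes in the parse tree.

3

[S [M { [L [S [M id = n]] ; [L [S [M id = n]]]] }]]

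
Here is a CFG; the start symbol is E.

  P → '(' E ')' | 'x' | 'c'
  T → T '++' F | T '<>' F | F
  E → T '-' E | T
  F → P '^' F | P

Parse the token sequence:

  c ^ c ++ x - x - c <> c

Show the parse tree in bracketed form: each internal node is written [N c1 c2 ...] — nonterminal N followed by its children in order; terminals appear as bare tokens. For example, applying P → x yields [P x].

[E [T [T [F [P c] ^ [F [P c]]]] ++ [F [P x]]] - [E [T [F [P x]]] - [E [T [T [F [P c]]] <> [F [P c]]]]]]

E
T - E
T ++ F - E
F ++ F - E
P ^ F ++ F - E
c ^ F ++ F - E
c ^ P ++ F - E
c ^ c ++ F - E
c ^ c ++ P - E
c ^ c ++ x - E
c ^ c ++ x - T - E
c ^ c ++ x - F - E
c ^ c ++ x - P - E
c ^ c ++ x - x - E
c ^ c ++ x - x - T
c ^ c ++ x - x - T <> F
c ^ c ++ x - x - F <> F
c ^ c ++ x - x - P <> F
c ^ c ++ x - x - c <> F
c ^ c ++ x - x - c <> P
c ^ c ++ x - x - c <> c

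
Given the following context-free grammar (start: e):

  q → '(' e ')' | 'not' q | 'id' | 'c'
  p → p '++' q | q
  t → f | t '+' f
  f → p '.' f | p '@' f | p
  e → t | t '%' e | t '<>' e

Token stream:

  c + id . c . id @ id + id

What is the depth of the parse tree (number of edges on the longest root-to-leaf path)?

9

[e [t [t [t [f [p [q c]]]] + [f [p [q id]] . [f [p [q c]] . [f [p [q id]] @ [f [p [q id]]]]]]] + [f [p [q id]]]]]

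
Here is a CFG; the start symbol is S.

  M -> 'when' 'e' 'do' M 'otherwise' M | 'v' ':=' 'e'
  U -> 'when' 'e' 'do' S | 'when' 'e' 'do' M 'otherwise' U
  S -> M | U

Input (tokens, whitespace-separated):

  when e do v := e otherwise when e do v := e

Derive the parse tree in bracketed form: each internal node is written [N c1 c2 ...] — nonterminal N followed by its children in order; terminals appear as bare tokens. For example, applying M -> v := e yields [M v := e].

S
U
when e do M otherwise U
when e do v := e otherwise U
when e do v := e otherwise when e do S
when e do v := e otherwise when e do M
when e do v := e otherwise when e do v := e

[S [U when e do [M v := e] otherwise [U when e do [S [M v := e]]]]]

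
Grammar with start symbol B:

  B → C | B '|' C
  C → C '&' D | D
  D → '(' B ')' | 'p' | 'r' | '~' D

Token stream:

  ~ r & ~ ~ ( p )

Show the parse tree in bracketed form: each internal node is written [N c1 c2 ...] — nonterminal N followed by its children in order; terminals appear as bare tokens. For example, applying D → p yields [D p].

[B [C [C [D ~ [D r]]] & [D ~ [D ~ [D ( [B [C [D p]]] )]]]]]

B
C
C & D
D & D
~ D & D
~ r & D
~ r & ~ D
~ r & ~ ~ D
~ r & ~ ~ ( B )
~ r & ~ ~ ( C )
~ r & ~ ~ ( D )
~ r & ~ ~ ( p )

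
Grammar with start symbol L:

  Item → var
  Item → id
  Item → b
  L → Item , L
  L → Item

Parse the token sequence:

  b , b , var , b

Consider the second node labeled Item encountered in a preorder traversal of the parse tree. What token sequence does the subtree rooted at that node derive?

b

[L [Item b] , [L [Item b] , [L [Item var] , [L [Item b]]]]]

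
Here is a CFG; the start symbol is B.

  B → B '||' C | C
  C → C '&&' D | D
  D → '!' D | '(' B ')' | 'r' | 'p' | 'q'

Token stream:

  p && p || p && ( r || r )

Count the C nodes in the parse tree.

[B [B [C [C [D p]] && [D p]]] || [C [C [D p]] && [D ( [B [B [C [D r]]] || [C [D r]]] )]]]

6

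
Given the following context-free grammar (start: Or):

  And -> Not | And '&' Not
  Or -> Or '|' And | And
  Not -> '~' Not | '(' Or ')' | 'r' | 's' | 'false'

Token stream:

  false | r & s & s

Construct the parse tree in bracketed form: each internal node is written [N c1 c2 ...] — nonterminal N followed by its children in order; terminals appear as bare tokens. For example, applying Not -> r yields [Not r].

[Or [Or [And [Not false]]] | [And [And [And [Not r]] & [Not s]] & [Not s]]]

Or
Or | And
And | And
Not | And
false | And
false | And & Not
false | And & Not & Not
false | Not & Not & Not
false | r & Not & Not
false | r & s & Not
false | r & s & s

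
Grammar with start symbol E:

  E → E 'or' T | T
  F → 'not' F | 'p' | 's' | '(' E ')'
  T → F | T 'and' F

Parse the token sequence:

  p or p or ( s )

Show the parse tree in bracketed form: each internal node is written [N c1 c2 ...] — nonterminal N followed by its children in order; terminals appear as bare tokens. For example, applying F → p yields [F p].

E
E or T
E or T or T
T or T or T
F or T or T
p or T or T
p or F or T
p or p or T
p or p or F
p or p or ( E )
p or p or ( T )
p or p or ( F )
p or p or ( s )

[E [E [E [T [F p]]] or [T [F p]]] or [T [F ( [E [T [F s]]] )]]]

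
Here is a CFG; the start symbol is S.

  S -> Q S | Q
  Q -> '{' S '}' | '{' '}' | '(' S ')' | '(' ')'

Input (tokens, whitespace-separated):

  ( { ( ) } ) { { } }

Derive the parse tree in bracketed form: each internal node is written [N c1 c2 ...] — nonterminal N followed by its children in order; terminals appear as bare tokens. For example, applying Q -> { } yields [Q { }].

[S [Q ( [S [Q { [S [Q ( )]] }]] )] [S [Q { [S [Q { }]] }]]]

S
Q S
( S ) S
( Q ) S
( { S } ) S
( { Q } ) S
( { ( ) } ) S
( { ( ) } ) Q
( { ( ) } ) { S }
( { ( ) } ) { Q }
( { ( ) } ) { { } }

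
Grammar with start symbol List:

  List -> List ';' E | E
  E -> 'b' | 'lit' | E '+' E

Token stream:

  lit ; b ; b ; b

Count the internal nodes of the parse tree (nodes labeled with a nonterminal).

8

[List [List [List [List [E lit]] ; [E b]] ; [E b]] ; [E b]]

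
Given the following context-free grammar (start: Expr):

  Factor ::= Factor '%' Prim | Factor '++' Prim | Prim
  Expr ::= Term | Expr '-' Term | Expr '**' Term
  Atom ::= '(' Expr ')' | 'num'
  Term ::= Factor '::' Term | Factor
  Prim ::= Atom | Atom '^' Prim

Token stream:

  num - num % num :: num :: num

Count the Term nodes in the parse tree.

[Expr [Expr [Term [Factor [Prim [Atom num]]]]] - [Term [Factor [Factor [Prim [Atom num]]] % [Prim [Atom num]]] :: [Term [Factor [Prim [Atom num]]] :: [Term [Factor [Prim [Atom num]]]]]]]

4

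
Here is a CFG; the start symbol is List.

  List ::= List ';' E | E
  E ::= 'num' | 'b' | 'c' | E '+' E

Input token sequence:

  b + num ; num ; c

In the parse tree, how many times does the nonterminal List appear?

3

[List [List [List [E [E b] + [E num]]] ; [E num]] ; [E c]]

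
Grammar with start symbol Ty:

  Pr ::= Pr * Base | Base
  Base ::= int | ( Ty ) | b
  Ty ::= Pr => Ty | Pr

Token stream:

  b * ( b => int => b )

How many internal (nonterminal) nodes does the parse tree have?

[Ty [Pr [Pr [Base b]] * [Base ( [Ty [Pr [Base b]] => [Ty [Pr [Base int]] => [Ty [Pr [Base b]]]]] )]]]

14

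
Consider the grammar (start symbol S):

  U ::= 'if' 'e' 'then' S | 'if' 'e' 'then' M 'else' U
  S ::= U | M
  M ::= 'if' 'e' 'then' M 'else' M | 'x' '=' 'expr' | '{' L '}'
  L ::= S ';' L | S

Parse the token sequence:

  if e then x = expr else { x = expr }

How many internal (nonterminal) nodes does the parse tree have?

7

[S [M if e then [M x = expr] else [M { [L [S [M x = expr]]] }]]]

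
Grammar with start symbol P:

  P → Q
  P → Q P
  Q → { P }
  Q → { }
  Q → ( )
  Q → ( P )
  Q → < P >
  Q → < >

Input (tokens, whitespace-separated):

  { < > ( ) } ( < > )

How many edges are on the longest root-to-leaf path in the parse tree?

[P [Q { [P [Q < >] [P [Q ( )]]] }] [P [Q ( [P [Q < >]] )]]]

5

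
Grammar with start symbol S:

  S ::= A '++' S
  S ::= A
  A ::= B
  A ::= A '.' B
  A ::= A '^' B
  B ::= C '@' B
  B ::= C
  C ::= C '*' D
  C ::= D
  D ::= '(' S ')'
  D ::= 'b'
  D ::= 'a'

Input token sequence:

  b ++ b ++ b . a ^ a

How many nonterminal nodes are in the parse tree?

23

[S [A [B [C [D b]]]] ++ [S [A [B [C [D b]]]] ++ [S [A [A [A [B [C [D b]]]] . [B [C [D a]]]] ^ [B [C [D a]]]]]]]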